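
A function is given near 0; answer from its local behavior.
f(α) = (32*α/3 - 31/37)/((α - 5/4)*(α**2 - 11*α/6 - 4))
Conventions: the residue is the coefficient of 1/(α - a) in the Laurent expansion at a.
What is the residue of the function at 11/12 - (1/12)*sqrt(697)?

The factor α**2 - 11*α/6 - 4 splits as (α - a)(α - a') with a = 11/12 - (1/12)*sqrt(697), a' = 11/12 + (1/12)*sqrt(697). At the order-1 pole a set g(α) = (α - a)*f(α) = [(32*α/3 - 31/37)/(α - 5/4)] / (α - a').
Simple pole: residue = g(a) at a = 11/12 - (1/12)*sqrt(697), which is 11096/8399 - (581920/5854103)*sqrt(697).

The residue is 11096/8399 - (581920/5854103)*sqrt(697).


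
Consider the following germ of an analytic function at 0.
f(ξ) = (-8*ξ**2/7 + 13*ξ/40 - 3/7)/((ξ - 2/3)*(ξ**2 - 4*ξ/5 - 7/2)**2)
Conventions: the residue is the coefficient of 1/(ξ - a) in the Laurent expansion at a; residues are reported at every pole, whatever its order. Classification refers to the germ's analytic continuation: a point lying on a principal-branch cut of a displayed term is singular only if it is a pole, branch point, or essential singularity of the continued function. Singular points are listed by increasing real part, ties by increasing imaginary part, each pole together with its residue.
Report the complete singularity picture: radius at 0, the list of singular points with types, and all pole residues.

Radius of convergence at 0: 2/3.
At 2/5 - (1/10)*sqrt(366): a pole of order 2; residue 40815/1460606 - (257219335/130437958224)*sqrt(366).
At 2/3: a pole of order 1; residue -40815/730303.
At 2/5 + (1/10)*sqrt(366): a pole of order 2; residue 40815/1460606 + (257219335/130437958224)*sqrt(366).

Denominator factor (ξ - 2/3): pole of order 1 at 2/3, modulus 2/3.
Denominator factor (ξ**2 - 4*ξ/5 - 7/2)^2: discriminant 366/25, real irrational roots 2/5 + (1/10)*sqrt(366) and 2/5 - (1/10)*sqrt(366); poles of order 2, moduli 2/5 + (1/10)*sqrt(366) and -2/5 + (1/10)*sqrt(366).
The radius of convergence is the smallest modulus among the singular points: 2/3.
The factor ξ**2 - 4*ξ/5 - 7/2 splits as (ξ - a)(ξ - a') with a = 2/5 - (1/10)*sqrt(366), a' = 2/5 + (1/10)*sqrt(366). At the order-2 pole a set g(ξ) = (ξ - a)^2*f(ξ) = [(-8*ξ**2/7 + 13*ξ/40 - 3/7)/(ξ - 2/3)] / (ξ - a')^2.
Order-2 pole: residue = g'(a); g'(2/5 - (1/10)*sqrt(366)) = 40815/1460606 - (257219335/130437958224)*sqrt(366), so the residue is 40815/1460606 - (257219335/130437958224)*sqrt(366).
At the order-1 pole 2/3 set g(ξ) = (ξ - (2/3))*f(ξ) = (-8*ξ**2/7 + 13*ξ/40 - 3/7)/(ξ**2 - 4*ξ/5 - 7/2)**2.
Simple pole: residue = g(a) at a = 2/3, which is -40815/730303.
The factor ξ**2 - 4*ξ/5 - 7/2 splits as (ξ - a)(ξ - a') with a = 2/5 + (1/10)*sqrt(366), a' = 2/5 - (1/10)*sqrt(366). At the order-2 pole a set g(ξ) = (ξ - a)^2*f(ξ) = [(-8*ξ**2/7 + 13*ξ/40 - 3/7)/(ξ - 2/3)] / (ξ - a')^2.
Order-2 pole: residue = g'(a); g'(2/5 + (1/10)*sqrt(366)) = 40815/1460606 + (257219335/130437958224)*sqrt(366), so the residue is 40815/1460606 + (257219335/130437958224)*sqrt(366).
List the singular points by increasing real part (a conjugate pair: the negative imaginary part first).


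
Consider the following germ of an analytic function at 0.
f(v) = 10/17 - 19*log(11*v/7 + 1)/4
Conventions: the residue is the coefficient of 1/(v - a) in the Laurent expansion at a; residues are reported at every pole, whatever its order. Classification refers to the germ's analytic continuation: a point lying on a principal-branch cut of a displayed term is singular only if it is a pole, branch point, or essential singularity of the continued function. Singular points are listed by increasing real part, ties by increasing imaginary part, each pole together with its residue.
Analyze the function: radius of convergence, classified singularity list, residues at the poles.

Branch term (-19/4)*log(1 - v/(-7/11)): its argument vanishes at v = -7/11, a logarithmic branch point, modulus 7/11.
The radius of convergence is the smallest modulus among the singular points: 7/11.

Radius of convergence at 0: 7/11.
At -7/11: a logarithmic branch point.


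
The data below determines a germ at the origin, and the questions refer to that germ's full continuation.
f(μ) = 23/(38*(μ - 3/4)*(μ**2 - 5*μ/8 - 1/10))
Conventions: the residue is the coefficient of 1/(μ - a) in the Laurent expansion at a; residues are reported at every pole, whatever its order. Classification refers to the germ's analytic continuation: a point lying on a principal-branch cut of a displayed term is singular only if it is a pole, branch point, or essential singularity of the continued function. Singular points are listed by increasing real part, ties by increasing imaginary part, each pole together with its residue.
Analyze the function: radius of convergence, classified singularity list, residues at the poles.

Denominator factor (μ**2 - 5*μ/8 - 1/10): discriminant 253/320, real irrational roots 5/16 + (1/80)*sqrt(1265) and 5/16 - (1/80)*sqrt(1265); poles of order 1, moduli 5/16 + (1/80)*sqrt(1265) and -5/16 + (1/80)*sqrt(1265).
Denominator factor (μ - 3/4): pole of order 1 at 3/4, modulus 3/4.
The radius of convergence is the smallest modulus among the singular points: -5/16 + (1/80)*sqrt(1265).
The factor μ**2 - 5*μ/8 - 1/10 splits as (μ - a)(μ - a') with a = 5/16 - (1/80)*sqrt(1265), a' = 5/16 + (1/80)*sqrt(1265). At the order-1 pole a set g(μ) = (μ - a)*f(μ) = [23/(38*(μ - 3/4))] / (μ - a').
Simple pole: residue = g(a) at a = 5/16 - (1/80)*sqrt(1265), which is 920/19 - (280/209)*sqrt(1265).
At the order-1 pole 3/4 set g(μ) = (μ - (3/4))*f(μ) = 23/(38*(μ**2 - 5*μ/8 - 1/10)).
Simple pole: residue = g(a) at a = 3/4, which is -1840/19.
The factor μ**2 - 5*μ/8 - 1/10 splits as (μ - a)(μ - a') with a = 5/16 + (1/80)*sqrt(1265), a' = 5/16 - (1/80)*sqrt(1265). At the order-1 pole a set g(μ) = (μ - a)*f(μ) = [23/(38*(μ - 3/4))] / (μ - a').
Simple pole: residue = g(a) at a = 5/16 + (1/80)*sqrt(1265), which is 920/19 + (280/209)*sqrt(1265).
List the singular points by increasing real part (a conjugate pair: the negative imaginary part first).

Radius of convergence at 0: -5/16 + (1/80)*sqrt(1265).
At 5/16 - (1/80)*sqrt(1265): a pole of order 1; residue 920/19 - (280/209)*sqrt(1265).
At 3/4: a pole of order 1; residue -1840/19.
At 5/16 + (1/80)*sqrt(1265): a pole of order 1; residue 920/19 + (280/209)*sqrt(1265).


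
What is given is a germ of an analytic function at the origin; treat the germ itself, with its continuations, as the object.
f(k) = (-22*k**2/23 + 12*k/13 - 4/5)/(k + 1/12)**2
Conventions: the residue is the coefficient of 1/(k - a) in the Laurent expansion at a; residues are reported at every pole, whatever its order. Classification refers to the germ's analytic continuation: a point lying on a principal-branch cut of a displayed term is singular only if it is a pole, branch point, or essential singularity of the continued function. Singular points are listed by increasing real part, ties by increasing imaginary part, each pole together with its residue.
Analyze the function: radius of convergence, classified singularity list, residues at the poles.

Denominator factor (k + 1/12)^2: pole of order 2 at -1/12, modulus 1/12.
The radius of convergence is the smallest modulus among the singular points: 1/12.
At the order-2 pole -1/12 set g(k) = (k - (-1/12))^2*f(k) = -22*k**2/23 + 12*k/13 - 4/5.
Order-2 pole: residue = g'(a); g'(-1/12) = 971/897, so the residue is 971/897.

Radius of convergence at 0: 1/12.
At -1/12: a pole of order 2; residue 971/897.


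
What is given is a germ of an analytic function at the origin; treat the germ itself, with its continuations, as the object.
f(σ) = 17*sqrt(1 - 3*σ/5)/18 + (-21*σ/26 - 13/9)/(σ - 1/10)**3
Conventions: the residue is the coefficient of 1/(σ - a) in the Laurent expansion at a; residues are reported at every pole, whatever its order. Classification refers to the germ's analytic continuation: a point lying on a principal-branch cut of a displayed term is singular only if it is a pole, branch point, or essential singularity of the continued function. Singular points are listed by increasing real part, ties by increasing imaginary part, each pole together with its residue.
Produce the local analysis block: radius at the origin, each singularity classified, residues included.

Denominator factor (σ - 1/10)^3: pole of order 3 at 1/10, modulus 1/10.
Branch term (17/18)*sqrt(1 - σ/(5/3)): its argument vanishes at σ = 5/3, a square-root branch point, modulus 5/3.
The radius of convergence is the smallest modulus among the singular points: 1/10.
The branch term is analytic at 1/10 and contributes nothing to the residue; only the rational part matters.
At the order-3 pole 1/10 set g(σ) = (σ - (1/10))^3*(rational part) = -21*σ/26 - 13/9.
Order-3 pole: residue = g''(a)/2; g''(1/10) = 0, so the residue is 0.
List the singular points by increasing real part (a conjugate pair: the negative imaginary part first).

Radius of convergence at 0: 1/10.
At 1/10: a pole of order 3; residue 0.
At 5/3: an algebraic (square-root) branch point.


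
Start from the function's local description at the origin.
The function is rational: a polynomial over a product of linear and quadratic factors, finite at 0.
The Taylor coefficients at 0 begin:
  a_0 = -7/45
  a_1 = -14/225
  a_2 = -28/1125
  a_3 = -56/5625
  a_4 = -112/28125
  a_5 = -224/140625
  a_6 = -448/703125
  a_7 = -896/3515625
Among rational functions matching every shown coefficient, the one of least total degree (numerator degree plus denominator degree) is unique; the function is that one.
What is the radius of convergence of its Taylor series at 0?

No rational of total degree below 1 reproduces all 8 coefficients; solving the [0/1] Pade equations on them gives f(h) = 7/(18*(h - 5/2)), whose expansion matches every shown term.
Denominator factor (h - 5/2): pole of order 1 at 5/2, modulus 5/2.
The radius of convergence is the smallest modulus among the singular points: 5/2.

The radius of convergence is 5/2.


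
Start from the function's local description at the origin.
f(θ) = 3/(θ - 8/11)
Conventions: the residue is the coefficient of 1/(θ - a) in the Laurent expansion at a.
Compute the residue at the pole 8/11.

At the order-1 pole 8/11 set g(θ) = (θ - (8/11))*f(θ) = 3.
Simple pole: residue = g(a) at a = 8/11, which is 3.

The residue is 3.


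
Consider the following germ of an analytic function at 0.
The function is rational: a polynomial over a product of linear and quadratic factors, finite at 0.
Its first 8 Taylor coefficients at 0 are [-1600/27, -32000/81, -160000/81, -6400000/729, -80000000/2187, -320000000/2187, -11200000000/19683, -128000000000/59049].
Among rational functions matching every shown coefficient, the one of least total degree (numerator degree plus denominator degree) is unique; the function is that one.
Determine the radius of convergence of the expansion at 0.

The radius of convergence is 3/10.

No rational of total degree below 2 reproduces all 8 coefficients; solving the [0/2] Pade equations on them gives f(θ) = -16/(3*(θ - 3/10)**2), whose expansion matches every shown term.
Denominator factor (θ - 3/10)^2: pole of order 2 at 3/10, modulus 3/10.
The radius of convergence is the smallest modulus among the singular points: 3/10.


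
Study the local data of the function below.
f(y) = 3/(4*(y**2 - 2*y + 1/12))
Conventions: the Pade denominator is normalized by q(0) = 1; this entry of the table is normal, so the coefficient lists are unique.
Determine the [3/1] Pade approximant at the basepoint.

Taylor coefficients needed (expand at 0): a_0 = 9, a_1 = 216, a_2 = 5076, a_3 = 119232, a_4 = 2800656.
Write the denominator as Q(y) = 1 + q1*y. Requiring Q*f - P = O(y^5) with deg P <= 3 kills the coefficients of y^4..y^4 in Q*f:
  y^4: a_4 + q1*a_3 = 0, i.e. 2800656 + (119232)*q1 = 0.
Solving this linear system: q1 = -2161/92.
The numerator is Q*f truncated at degree 3: P0 = a_0 = 9; P1 = a_1 + q1*a_0 = 423/92; P2 = a_2 + q1*a_1 = 54/23; P3 = a_3 + q1*a_2 = 27/23.

The Pade approximant has numerator coefficients [9, 423/92, 54/23, 27/23]; denominator coefficients [1, -2161/92].


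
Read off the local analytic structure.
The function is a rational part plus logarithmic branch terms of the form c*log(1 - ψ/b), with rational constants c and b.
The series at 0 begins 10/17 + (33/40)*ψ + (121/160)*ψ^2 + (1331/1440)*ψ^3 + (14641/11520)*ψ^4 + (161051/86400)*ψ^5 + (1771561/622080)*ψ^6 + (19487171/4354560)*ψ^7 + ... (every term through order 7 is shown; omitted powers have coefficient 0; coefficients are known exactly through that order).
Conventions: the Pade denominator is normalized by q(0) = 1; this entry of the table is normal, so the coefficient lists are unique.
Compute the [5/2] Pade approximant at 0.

The Pade approximant has numerator coefficients [10/17, -10219/14280, -34001/73440, 1331/5040, 14641/241920, 161051/10886400]; denominator coefficients [1, -55/21, 605/378].

Taylor coefficients needed (read off): a_0 = 10/17, a_1 = 33/40, a_2 = 121/160, a_3 = 1331/1440, a_4 = 14641/11520, a_5 = 161051/86400, a_6 = 1771561/622080, a_7 = 19487171/4354560.
Write the denominator as Q(ψ) = 1 + q1*ψ + q2*ψ^2. Requiring Q*f - P = O(ψ^8) with deg P <= 5 kills the coefficients of ψ^6..ψ^7 in Q*f:
  ψ^6: a_6 + q1*a_5 + q2*a_4 = 0, i.e. 1771561/622080 + (161051/86400)*q1 + (14641/11520)*q2 = 0.
  ψ^7: a_7 + q1*a_6 + q2*a_5 = 0, i.e. 19487171/4354560 + (1771561/622080)*q1 + (161051/86400)*q2 = 0.
Solving this linear system: q1 = -55/21, q2 = 605/378.
The numerator is Q*f truncated at degree 5: P0 = a_0 = 10/17; P1 = a_1 + q1*a_0 = -10219/14280; P2 = a_2 + q1*a_1 + q2*a_0 = -34001/73440; P3 = a_3 + q1*a_2 + q2*a_1 = 1331/5040; P4 = a_4 + q1*a_3 + q2*a_2 = 14641/241920; P5 = a_5 + q1*a_4 + q2*a_3 = 161051/10886400.


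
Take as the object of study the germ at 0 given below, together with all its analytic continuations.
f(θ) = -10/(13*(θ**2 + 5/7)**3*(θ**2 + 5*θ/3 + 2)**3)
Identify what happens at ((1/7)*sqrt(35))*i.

The point is a pole of order 3.

The denominator factor θ**2 + 5/7 vanishes at ((1/7)*sqrt(35))*i and appears to the power 3; the numerator there equals -10/13, nonzero, and no other factor vanishes.
Hence a pole whose order is the multiplicity, 3.


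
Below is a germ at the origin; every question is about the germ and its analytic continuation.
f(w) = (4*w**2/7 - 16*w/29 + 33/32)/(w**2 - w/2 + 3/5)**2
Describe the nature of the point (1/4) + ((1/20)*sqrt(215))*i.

The denominator factor w**2 - w/2 + 3/5 vanishes at (1/4) + ((1/20)*sqrt(215))*i and appears to the power 2; the numerator there equals (20199/32480) - ((27/2030)*sqrt(215))*i, nonzero, and no other factor vanishes.
Hence a pole whose order is the multiplicity, 2.

The point is a pole of order 2.


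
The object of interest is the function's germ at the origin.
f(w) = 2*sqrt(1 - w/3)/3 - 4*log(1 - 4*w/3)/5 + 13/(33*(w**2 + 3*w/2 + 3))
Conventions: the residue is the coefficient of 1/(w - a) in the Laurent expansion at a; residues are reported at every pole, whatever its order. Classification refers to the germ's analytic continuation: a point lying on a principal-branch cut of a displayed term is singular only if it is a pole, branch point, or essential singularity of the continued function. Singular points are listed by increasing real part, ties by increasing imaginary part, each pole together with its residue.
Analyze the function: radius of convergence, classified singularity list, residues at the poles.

Radius of convergence at 0: 3/4.
At (-3/4) - ((1/4)*sqrt(39))*i: a pole of order 1; residue ((2/99)*sqrt(39))*i.
At (-3/4) + ((1/4)*sqrt(39))*i: a pole of order 1; residue -((2/99)*sqrt(39))*i.
At 3/4: a logarithmic branch point.
At 3: an algebraic (square-root) branch point.

Denominator factor (w**2 + 3*w/2 + 3): discriminant -39/4, complex-conjugate roots (-3/4) + ((1/4)*sqrt(39))*i and (-3/4) - ((1/4)*sqrt(39))*i; poles of order 1, moduli sqrt(3) and sqrt(3).
Branch term (-4/5)*log(1 - w/(3/4)): its argument vanishes at w = 3/4, a logarithmic branch point, modulus 3/4.
Branch term (2/3)*sqrt(1 - w/(3)): its argument vanishes at w = 3, a square-root branch point, modulus 3.
The radius of convergence is the smallest modulus among the singular points: 3/4.
The branch terms are analytic at (-3/4) - ((1/4)*sqrt(39))*i and contribute nothing to the residue; only the rational part matters.
The factor w**2 + 3*w/2 + 3 splits as (w - a)(w - a') with a = (-3/4) - ((1/4)*sqrt(39))*i, a' = (-3/4) + ((1/4)*sqrt(39))*i. At the order-1 pole a set g(w) = (w - a)*(rational part) = [13/33] / (w - a').
Simple pole: residue = g(a) at a = (-3/4) - ((1/4)*sqrt(39))*i, which is ((2/99)*sqrt(39))*i.
The branch terms are analytic at (-3/4) + ((1/4)*sqrt(39))*i and contribute nothing to the residue; only the rational part matters.
The factor w**2 + 3*w/2 + 3 splits as (w - a)(w - a') with a = (-3/4) + ((1/4)*sqrt(39))*i, a' = (-3/4) - ((1/4)*sqrt(39))*i. At the order-1 pole a set g(w) = (w - a)*(rational part) = [13/33] / (w - a').
Simple pole: residue = g(a) at a = (-3/4) + ((1/4)*sqrt(39))*i, which is -((2/99)*sqrt(39))*i.
List the singular points by increasing real part (a conjugate pair: the negative imaginary part first).


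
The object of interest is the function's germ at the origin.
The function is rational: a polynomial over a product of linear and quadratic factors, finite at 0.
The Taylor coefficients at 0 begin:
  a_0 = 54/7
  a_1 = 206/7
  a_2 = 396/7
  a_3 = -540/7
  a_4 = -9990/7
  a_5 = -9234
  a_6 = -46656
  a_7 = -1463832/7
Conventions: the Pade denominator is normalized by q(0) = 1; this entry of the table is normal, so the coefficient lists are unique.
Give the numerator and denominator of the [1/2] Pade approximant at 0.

Taylor coefficients needed (read off): a_0 = 54/7, a_1 = 206/7, a_2 = 396/7, a_3 = -540/7.
Write the denominator as Q(n) = 1 + q1*n + q2*n^2. Requiring Q*f - P = O(n^4) with deg P <= 1 kills the coefficients of n^2..n^3 in Q*f:
  n^2: a_2 + q1*a_1 + q2*a_0 = 0, i.e. 396/7 + (206/7)*q1 + (54/7)*q2 = 0.
  n^3: a_3 + q1*a_2 + q2*a_1 = 0, i.e. -540/7 + (396/7)*q1 + (206/7)*q2 = 0.
Solving this linear system: q1 = -27684/5263, q2 = 67014/5263.
The numerator is Q*f truncated at degree 1: P0 = a_0 = 54/7; P1 = a_1 + q1*a_0 = -410758/36841.

The Pade approximant has numerator coefficients [54/7, -410758/36841]; denominator coefficients [1, -27684/5263, 67014/5263].


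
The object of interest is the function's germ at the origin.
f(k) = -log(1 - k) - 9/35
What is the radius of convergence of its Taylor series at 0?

The radius of convergence is 1.

Branch term (-1)*log(1 - k/(1)): its argument vanishes at k = 1, a logarithmic branch point, modulus 1.
The radius of convergence is the smallest modulus among the singular points: 1.


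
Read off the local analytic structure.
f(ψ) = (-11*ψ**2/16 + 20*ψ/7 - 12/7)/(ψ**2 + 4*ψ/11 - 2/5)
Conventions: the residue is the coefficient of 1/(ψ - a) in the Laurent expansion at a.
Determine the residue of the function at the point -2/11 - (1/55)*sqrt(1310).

The factor ψ**2 + 4*ψ/11 - 2/5 splits as (ψ - a)(ψ - a') with a = -2/11 - (1/55)*sqrt(1310), a' = -2/11 + (1/55)*sqrt(1310). At the order-1 pole a set g(ψ) = (ψ - a)*f(ψ) = [-11*ψ**2/16 + 20*ψ/7 - 12/7] / (ψ - a').
Simple pole: residue = g(a) at a = -2/11 - (1/55)*sqrt(1310), which is 87/56 + (7867/146720)*sqrt(1310).

The residue is 87/56 + (7867/146720)*sqrt(1310).


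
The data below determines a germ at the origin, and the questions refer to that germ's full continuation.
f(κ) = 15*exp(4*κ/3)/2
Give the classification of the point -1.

The point is a regular point.

There is no denominator, hence no pole anywhere.
The factor exp(4*κ/3) is entire.
So the germ continues analytically to -1.


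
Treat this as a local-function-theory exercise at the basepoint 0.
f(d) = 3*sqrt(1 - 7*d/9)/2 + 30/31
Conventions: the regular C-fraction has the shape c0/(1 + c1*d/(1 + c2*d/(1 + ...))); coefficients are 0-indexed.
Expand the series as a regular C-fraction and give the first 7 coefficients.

Taylor coefficients (expand at 0): a_0 = 153/62, a_1 = -7/12, a_2 = -49/432, a_3 = -343/7776, a_4 = -12005/559872, a_5 = -117649/10077696, a_6 = -823543/120932352.
c0 = a_0 = 153/62. Peel one level at a time: if S = 1 + c*d/S' with S'(0) = 1, then c is the d-coefficient of S and S' = c*d/(S - 1).
S_1 = c0/f = 1 + (217/918)*d + (171647/1685448)*d^2 + ...; c1 = 217/918.
S_2 = c1*d/(S_1 - 1) = 1 + (-791/1836)*d + (-49/1296)*d^2 + ...; c2 = -791/1836.
S_3 = c2*d/(S_2 - 1) = 1 + (-119/1356)*d + (-145775/5516208)*d^2 + ...; c3 = -119/1356.
S_4 = c3*d/(S_3 - 1) = 1 + (-1225/4068)*d + (-49/1296)*d^2 + ...; c4 = -1225/4068.
S_5 = c4*d/(S_4 - 1) = 1 + (-113/900)*d + (-8927/270000)*d^2 + ...; c5 = -113/900.
S_6 = c5*d/(S_5 - 1) = 1 + (-79/300)*d + ...; c6 = -79/300.

The regular C-fraction coefficients are [153/62, 217/918, -791/1836, -119/1356, -1225/4068, -113/900, -79/300].


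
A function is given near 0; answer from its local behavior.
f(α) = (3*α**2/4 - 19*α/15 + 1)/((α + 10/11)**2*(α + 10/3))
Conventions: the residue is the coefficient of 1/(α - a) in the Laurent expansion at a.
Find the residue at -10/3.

At the order-1 pole -10/3 set g(α) = (α - (-10/3))*f(α) = (3*α**2/4 - 19*α/15 + 1)/(α + 10/11)**2.
Simple pole: residue = g(a) at a = -10/3, which is 7381/3200.

The residue is 7381/3200.


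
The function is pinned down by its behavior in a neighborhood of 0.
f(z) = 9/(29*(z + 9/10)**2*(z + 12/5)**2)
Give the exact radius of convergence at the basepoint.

Denominator factor (z + 12/5)^2: pole of order 2 at -12/5, modulus 12/5.
Denominator factor (z + 9/10)^2: pole of order 2 at -9/10, modulus 9/10.
The radius of convergence is the smallest modulus among the singular points: 9/10.

The radius of convergence is 9/10.


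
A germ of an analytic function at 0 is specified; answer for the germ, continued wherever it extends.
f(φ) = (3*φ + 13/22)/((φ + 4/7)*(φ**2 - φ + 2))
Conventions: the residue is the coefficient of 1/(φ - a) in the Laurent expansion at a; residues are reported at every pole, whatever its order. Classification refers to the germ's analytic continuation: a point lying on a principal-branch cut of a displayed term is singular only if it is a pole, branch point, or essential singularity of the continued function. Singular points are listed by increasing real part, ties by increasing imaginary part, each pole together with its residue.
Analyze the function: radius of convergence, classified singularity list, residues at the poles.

Radius of convergence at 0: 4/7.
At -4/7: a pole of order 1; residue -1211/3124.
At (1/2) - ((1/2)*sqrt(7))*i: a pole of order 1; residue (1211/6248) + ((2307/6248)*sqrt(7))*i.
At (1/2) + ((1/2)*sqrt(7))*i: a pole of order 1; residue (1211/6248) - ((2307/6248)*sqrt(7))*i.

Denominator factor (φ**2 - φ + 2): discriminant -7, complex-conjugate roots (1/2) + ((1/2)*sqrt(7))*i and (1/2) - ((1/2)*sqrt(7))*i; poles of order 1, moduli sqrt(2) and sqrt(2).
Denominator factor (φ + 4/7): pole of order 1 at -4/7, modulus 4/7.
The radius of convergence is the smallest modulus among the singular points: 4/7.
At the order-1 pole -4/7 set g(φ) = (φ - (-4/7))*f(φ) = (3*φ + 13/22)/(φ**2 - φ + 2).
Simple pole: residue = g(a) at a = -4/7, which is -1211/3124.
The factor φ**2 - φ + 2 splits as (φ - a)(φ - a') with a = (1/2) - ((1/2)*sqrt(7))*i, a' = (1/2) + ((1/2)*sqrt(7))*i. At the order-1 pole a set g(φ) = (φ - a)*f(φ) = [(3*φ + 13/22)/(φ + 4/7)] / (φ - a').
Simple pole: residue = g(a) at a = (1/2) - ((1/2)*sqrt(7))*i, which is (1211/6248) + ((2307/6248)*sqrt(7))*i.
The factor φ**2 - φ + 2 splits as (φ - a)(φ - a') with a = (1/2) + ((1/2)*sqrt(7))*i, a' = (1/2) - ((1/2)*sqrt(7))*i. At the order-1 pole a set g(φ) = (φ - a)*f(φ) = [(3*φ + 13/22)/(φ + 4/7)] / (φ - a').
Simple pole: residue = g(a) at a = (1/2) + ((1/2)*sqrt(7))*i, which is (1211/6248) - ((2307/6248)*sqrt(7))*i.
List the singular points by increasing real part (a conjugate pair: the negative imaginary part first).


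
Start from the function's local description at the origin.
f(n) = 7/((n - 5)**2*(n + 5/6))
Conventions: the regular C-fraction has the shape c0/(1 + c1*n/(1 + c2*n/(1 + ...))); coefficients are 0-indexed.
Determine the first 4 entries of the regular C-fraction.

Taylor coefficients (expand at 0): a_0 = 42/125, a_1 = -168/625, a_2 = 1134/3125, a_3 = -6636/15625.
c0 = a_0 = 42/125. Peel one level at a time: if S = 1 + c*n/S' with S'(0) = 1, then c is the n-coefficient of S and S' = c*n/(S - 1).
S_1 = c0/f = 1 + (4/5)*n + (-11/25)*n^2 + ...; c1 = 4/5.
S_2 = c1*n/(S_1 - 1) = 1 + (11/20)*n + (97/400)*n^2 + ...; c2 = 11/20.
S_3 = c2*n/(S_2 - 1) = 1 + (-97/220)*n + ...; c3 = -97/220.

The regular C-fraction coefficients are [42/125, 4/5, 11/20, -97/220].


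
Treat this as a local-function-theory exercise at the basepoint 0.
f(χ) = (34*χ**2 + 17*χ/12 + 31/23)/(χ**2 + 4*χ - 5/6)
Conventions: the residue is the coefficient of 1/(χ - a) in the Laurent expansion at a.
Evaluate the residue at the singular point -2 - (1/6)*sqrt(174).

The residue is -1615/24 - (13747/2668)*sqrt(174).

The factor χ**2 + 4*χ - 5/6 splits as (χ - a)(χ - a') with a = -2 - (1/6)*sqrt(174), a' = -2 + (1/6)*sqrt(174). At the order-1 pole a set g(χ) = (χ - a)*f(χ) = [34*χ**2 + 17*χ/12 + 31/23] / (χ - a').
Simple pole: residue = g(a) at a = -2 - (1/6)*sqrt(174), which is -1615/24 - (13747/2668)*sqrt(174).


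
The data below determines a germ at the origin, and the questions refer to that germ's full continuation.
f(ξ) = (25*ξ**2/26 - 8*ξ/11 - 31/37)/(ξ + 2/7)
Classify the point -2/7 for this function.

The point is a pole of order 1.

The denominator factor ξ + 2/7 vanishes at -2/7 and appears to the power 1; the numerator there equals -142995/259259, nonzero, and no other factor vanishes.
Hence a pole whose order is the multiplicity, 1.


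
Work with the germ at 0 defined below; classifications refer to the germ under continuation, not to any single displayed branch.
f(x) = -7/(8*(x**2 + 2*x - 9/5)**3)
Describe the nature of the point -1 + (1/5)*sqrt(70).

The point is a pole of order 3.

The denominator factor x**2 + 2*x - 9/5 vanishes at -1 + (1/5)*sqrt(70) and appears to the power 3; the numerator there equals -7/8, nonzero, and no other factor vanishes.
Hence a pole whose order is the multiplicity, 3.


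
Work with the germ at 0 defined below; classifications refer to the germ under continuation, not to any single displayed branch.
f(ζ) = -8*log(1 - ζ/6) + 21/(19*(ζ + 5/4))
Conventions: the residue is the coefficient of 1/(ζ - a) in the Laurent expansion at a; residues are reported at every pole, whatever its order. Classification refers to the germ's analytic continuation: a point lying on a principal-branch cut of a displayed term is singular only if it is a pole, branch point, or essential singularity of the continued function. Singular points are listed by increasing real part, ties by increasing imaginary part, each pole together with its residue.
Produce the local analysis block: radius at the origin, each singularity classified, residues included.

Denominator factor (ζ + 5/4): pole of order 1 at -5/4, modulus 5/4.
Branch term (-8)*log(1 - ζ/(6)): its argument vanishes at ζ = 6, a logarithmic branch point, modulus 6.
The radius of convergence is the smallest modulus among the singular points: 5/4.
The branch term is analytic at -5/4 and contributes nothing to the residue; only the rational part matters.
At the order-1 pole -5/4 set g(ζ) = (ζ - (-5/4))*(rational part) = 21/19.
Simple pole: residue = g(a) at a = -5/4, which is 21/19.
List the singular points by increasing real part (a conjugate pair: the negative imaginary part first).

Radius of convergence at 0: 5/4.
At -5/4: a pole of order 1; residue 21/19.
At 6: a logarithmic branch point.


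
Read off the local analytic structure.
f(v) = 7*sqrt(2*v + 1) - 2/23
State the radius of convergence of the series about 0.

Branch term (7)*sqrt(1 - v/(-1/2)): its argument vanishes at v = -1/2, a square-root branch point, modulus 1/2.
The radius of convergence is the smallest modulus among the singular points: 1/2.

The radius of convergence is 1/2.


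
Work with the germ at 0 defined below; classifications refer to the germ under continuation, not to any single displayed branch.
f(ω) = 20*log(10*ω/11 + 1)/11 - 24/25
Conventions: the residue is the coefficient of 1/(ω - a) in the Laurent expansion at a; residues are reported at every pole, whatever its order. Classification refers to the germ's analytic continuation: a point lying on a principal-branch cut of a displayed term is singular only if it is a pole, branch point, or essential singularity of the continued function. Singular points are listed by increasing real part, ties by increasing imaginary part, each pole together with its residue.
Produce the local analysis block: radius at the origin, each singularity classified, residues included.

Branch term (20/11)*log(1 - ω/(-11/10)): its argument vanishes at ω = -11/10, a logarithmic branch point, modulus 11/10.
The radius of convergence is the smallest modulus among the singular points: 11/10.

Radius of convergence at 0: 11/10.
At -11/10: a logarithmic branch point.


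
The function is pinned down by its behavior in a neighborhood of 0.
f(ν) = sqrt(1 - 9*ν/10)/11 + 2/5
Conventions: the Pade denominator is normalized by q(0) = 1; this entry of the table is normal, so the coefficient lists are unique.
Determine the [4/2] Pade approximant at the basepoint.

The Pade approximant has numerator coefficients [27/55, -153/275, 1647/11000, -729/176000, -2187/14080000]; denominator coefficients [1, -21/20, 189/800].

Taylor coefficients needed (expand at 0): a_0 = 27/55, a_1 = -9/220, a_2 = -81/8800, a_3 = -729/176000, a_4 = -6561/2816000, a_5 = -413343/281600000, a_6 = -11160261/11264000000.
Write the denominator as Q(ν) = 1 + q1*ν + q2*ν^2. Requiring Q*f - P = O(ν^7) with deg P <= 4 kills the coefficients of ν^5..ν^6 in Q*f:
  ν^5: a_5 + q1*a_4 + q2*a_3 = 0, i.e. -413343/281600000 + (-6561/2816000)*q1 + (-729/176000)*q2 = 0.
  ν^6: a_6 + q1*a_5 + q2*a_4 = 0, i.e. -11160261/11264000000 + (-413343/281600000)*q1 + (-6561/2816000)*q2 = 0.
Solving this linear system: q1 = -21/20, q2 = 189/800.
The numerator is Q*f truncated at degree 4: P0 = a_0 = 27/55; P1 = a_1 + q1*a_0 = -153/275; P2 = a_2 + q1*a_1 + q2*a_0 = 1647/11000; P3 = a_3 + q1*a_2 + q2*a_1 = -729/176000; P4 = a_4 + q1*a_3 + q2*a_2 = -2187/14080000.


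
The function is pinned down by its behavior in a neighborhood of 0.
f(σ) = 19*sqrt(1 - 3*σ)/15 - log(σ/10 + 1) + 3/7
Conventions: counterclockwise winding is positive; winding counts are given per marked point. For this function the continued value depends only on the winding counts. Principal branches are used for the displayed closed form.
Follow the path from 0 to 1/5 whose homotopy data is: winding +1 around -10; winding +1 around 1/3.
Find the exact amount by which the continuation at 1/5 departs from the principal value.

The rational part is single-valued and drops out of the difference; each branch term changes only by its own monodromy.
(19/15)*sqrt(1 - σ/(1/3)): winding +1 is odd, the square root flips sign, contributing -2*(19/15)*sqrt(1 - (1/5)/(1/3)) = -2*(19/15)*sqrt(2/5) = -(38/75)*sqrt(10).
(-1)*log(1 - σ/(-10)): each positive loop around -10 adds 2*pi*i to the log, so winding +1 contributes (-1)*(1)*2*pi*i = -(2)*pi*i.
Summing the contributions at σ = 1/5 gives (-(38/75)*sqrt(10)) - ((2)*pi)*i.

Continued minus principal equals (-(38/75)*sqrt(10)) - ((2)*pi)*i.


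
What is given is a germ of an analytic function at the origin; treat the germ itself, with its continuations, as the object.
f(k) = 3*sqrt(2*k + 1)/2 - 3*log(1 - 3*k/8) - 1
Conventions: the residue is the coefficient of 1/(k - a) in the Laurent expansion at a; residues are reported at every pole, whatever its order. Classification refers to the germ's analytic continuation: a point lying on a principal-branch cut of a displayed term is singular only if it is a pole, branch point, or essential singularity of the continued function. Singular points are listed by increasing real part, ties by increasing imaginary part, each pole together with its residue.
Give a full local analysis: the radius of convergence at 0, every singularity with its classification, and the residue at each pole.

Branch term (3/2)*sqrt(1 - k/(-1/2)): its argument vanishes at k = -1/2, a square-root branch point, modulus 1/2.
Branch term (-3)*log(1 - k/(8/3)): its argument vanishes at k = 8/3, a logarithmic branch point, modulus 8/3.
The radius of convergence is the smallest modulus among the singular points: 1/2.
List the singular points by increasing real part (a conjugate pair: the negative imaginary part first).

Radius of convergence at 0: 1/2.
At -1/2: an algebraic (square-root) branch point.
At 8/3: a logarithmic branch point.


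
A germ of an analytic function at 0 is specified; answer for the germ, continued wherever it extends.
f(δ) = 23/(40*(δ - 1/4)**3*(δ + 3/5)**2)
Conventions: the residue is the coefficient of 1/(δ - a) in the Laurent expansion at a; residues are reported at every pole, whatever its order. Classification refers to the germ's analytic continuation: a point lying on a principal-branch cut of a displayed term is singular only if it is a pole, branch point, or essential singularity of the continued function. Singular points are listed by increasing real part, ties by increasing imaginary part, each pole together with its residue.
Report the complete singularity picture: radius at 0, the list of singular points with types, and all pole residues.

Denominator factor (δ + 3/5)^2: pole of order 2 at -3/5, modulus 3/5.
Denominator factor (δ - 1/4)^3: pole of order 3 at 1/4, modulus 1/4.
The radius of convergence is the smallest modulus among the singular points: 1/4.
At the order-2 pole -3/5 set g(δ) = (δ - (-3/5))^2*f(δ) = 23/(40*(δ - 1/4)**3).
Order-2 pole: residue = g'(a); g'(-3/5) = -276000/83521, so the residue is -276000/83521.
At the order-3 pole 1/4 set g(δ) = (δ - (1/4))^3*f(δ) = 23/(40*(δ + 3/5)**2).
Order-3 pole: residue = g''(a)/2; g''(1/4) = 552000/83521, so the residue is 276000/83521.
List the singular points by increasing real part (a conjugate pair: the negative imaginary part first).

Radius of convergence at 0: 1/4.
At -3/5: a pole of order 2; residue -276000/83521.
At 1/4: a pole of order 3; residue 276000/83521.


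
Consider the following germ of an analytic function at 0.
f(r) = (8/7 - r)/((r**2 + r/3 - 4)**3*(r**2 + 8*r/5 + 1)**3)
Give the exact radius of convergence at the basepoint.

Denominator factor (r**2 + 8*r/5 + 1)^3: discriminant -36/25, complex-conjugate roots (-4/5) + (3/5)*i and (-4/5) - (3/5)*i; poles of order 3, moduli 1 and 1.
Denominator factor (r**2 + r/3 - 4)^3: discriminant 145/9, real irrational roots -1/6 + (1/6)*sqrt(145) and -1/6 - (1/6)*sqrt(145); poles of order 3, moduli -1/6 + (1/6)*sqrt(145) and 1/6 + (1/6)*sqrt(145).
The radius of convergence is the smallest modulus among the singular points: 1.

The radius of convergence is 1.


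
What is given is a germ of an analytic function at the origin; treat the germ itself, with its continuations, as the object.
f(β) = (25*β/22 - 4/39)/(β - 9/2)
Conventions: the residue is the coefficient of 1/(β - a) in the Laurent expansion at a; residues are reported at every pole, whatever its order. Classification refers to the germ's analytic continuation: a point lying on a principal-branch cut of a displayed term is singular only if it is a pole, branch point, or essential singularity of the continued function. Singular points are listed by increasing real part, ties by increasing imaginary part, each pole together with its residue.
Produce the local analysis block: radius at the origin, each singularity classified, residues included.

Radius of convergence at 0: 9/2.
At 9/2: a pole of order 1; residue 8599/1716.

Denominator factor (β - 9/2): pole of order 1 at 9/2, modulus 9/2.
The radius of convergence is the smallest modulus among the singular points: 9/2.
At the order-1 pole 9/2 set g(β) = (β - (9/2))*f(β) = 25*β/22 - 4/39.
Simple pole: residue = g(a) at a = 9/2, which is 8599/1716.


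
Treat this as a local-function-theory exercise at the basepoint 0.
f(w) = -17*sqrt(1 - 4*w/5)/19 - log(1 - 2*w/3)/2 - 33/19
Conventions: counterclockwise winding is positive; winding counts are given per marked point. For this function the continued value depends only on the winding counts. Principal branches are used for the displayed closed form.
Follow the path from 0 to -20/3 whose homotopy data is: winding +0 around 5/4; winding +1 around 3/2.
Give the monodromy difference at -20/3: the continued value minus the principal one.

Continued minus principal equals -pi*i.

The rational part is single-valued and drops out of the difference; each branch term changes only by its own monodromy.
(-17/19)*sqrt(1 - w/(5/4)): winding +0 is even, the square root returns to the same sheet, contribution 0.
(-1/2)*log(1 - w/(3/2)): each positive loop around 3/2 adds 2*pi*i to the log, so winding +1 contributes (-1/2)*(1)*2*pi*i = -pi*i.
Summing the contributions at w = -20/3 gives -pi*i.


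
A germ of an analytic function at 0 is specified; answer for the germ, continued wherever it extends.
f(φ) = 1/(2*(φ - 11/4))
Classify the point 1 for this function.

The point is a regular point.

Denominator factors: φ - 11/4 = -7/4 at φ = 1 — none vanishes.
So the germ continues analytically to 1.


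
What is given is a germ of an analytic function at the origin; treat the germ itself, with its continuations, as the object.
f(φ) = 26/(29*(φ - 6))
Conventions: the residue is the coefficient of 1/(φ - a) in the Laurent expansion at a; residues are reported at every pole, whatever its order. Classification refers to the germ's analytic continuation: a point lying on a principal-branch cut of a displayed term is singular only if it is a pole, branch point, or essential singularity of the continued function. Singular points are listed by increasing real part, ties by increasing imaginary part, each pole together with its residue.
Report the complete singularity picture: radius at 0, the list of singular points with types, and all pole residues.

Radius of convergence at 0: 6.
At 6: a pole of order 1; residue 26/29.

Denominator factor (φ - 6): pole of order 1 at 6, modulus 6.
The radius of convergence is the smallest modulus among the singular points: 6.
At the order-1 pole 6 set g(φ) = (φ - (6))*f(φ) = 26/29.
Simple pole: residue = g(a) at a = 6, which is 26/29.


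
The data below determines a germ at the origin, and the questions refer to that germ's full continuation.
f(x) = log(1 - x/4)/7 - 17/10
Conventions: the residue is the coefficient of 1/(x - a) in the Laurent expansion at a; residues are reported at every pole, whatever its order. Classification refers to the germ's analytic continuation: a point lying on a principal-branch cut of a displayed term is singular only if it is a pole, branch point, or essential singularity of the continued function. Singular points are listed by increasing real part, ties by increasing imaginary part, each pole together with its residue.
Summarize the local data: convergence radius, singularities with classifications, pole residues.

Radius of convergence at 0: 4.
At 4: a logarithmic branch point.

Branch term (1/7)*log(1 - x/(4)): its argument vanishes at x = 4, a logarithmic branch point, modulus 4.
The radius of convergence is the smallest modulus among the singular points: 4.


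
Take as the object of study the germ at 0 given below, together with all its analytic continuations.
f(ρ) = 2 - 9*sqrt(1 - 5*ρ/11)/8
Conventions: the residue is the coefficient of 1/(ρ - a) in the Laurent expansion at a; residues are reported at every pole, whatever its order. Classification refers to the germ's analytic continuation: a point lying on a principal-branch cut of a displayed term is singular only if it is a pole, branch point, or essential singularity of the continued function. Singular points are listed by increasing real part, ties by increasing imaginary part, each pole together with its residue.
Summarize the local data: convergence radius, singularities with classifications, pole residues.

Radius of convergence at 0: 11/5.
At 11/5: an algebraic (square-root) branch point.

Branch term (-9/8)*sqrt(1 - ρ/(11/5)): its argument vanishes at ρ = 11/5, a square-root branch point, modulus 11/5.
The radius of convergence is the smallest modulus among the singular points: 11/5.
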